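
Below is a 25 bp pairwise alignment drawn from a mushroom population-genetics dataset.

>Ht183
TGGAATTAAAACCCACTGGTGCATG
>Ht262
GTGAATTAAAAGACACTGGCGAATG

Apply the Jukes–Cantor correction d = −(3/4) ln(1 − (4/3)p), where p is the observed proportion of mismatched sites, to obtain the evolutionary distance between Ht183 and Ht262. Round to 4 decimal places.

0.2892

Differing sites — 1:T/G; 2:G/T; 12:C/G; 13:C/A; 20:T/C; 22:C/A.
p = 6/25 = 0.240000.
d = −0.75 · ln(1 − (4/3)·0.240000) = −0.75 · ln(0.680000) = −0.75 · (-0.385662) = 0.2892.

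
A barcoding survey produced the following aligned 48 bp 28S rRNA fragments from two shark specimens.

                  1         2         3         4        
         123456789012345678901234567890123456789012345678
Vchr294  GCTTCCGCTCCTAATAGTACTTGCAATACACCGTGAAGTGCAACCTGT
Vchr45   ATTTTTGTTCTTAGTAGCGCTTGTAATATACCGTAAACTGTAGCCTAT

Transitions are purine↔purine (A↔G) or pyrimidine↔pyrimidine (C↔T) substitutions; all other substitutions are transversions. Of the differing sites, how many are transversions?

1

Differing sites — 1:G/A (Ti); 2:C/T (Ti); 5:C/T (Ti); 6:C/T (Ti); 8:C/T (Ti); 11:C/T (Ti); 14:A/G (Ti); 18:T/C (Ti); 19:A/G (Ti); 24:C/T (Ti); 29:C/T (Ti); 35:G/A (Ti); 38:G/C (Tv); 41:C/T (Ti); 43:A/G (Ti); 47:G/A (Ti).
Of the 16 differences, 15 transitions and 1 transversion, so the answer is 1.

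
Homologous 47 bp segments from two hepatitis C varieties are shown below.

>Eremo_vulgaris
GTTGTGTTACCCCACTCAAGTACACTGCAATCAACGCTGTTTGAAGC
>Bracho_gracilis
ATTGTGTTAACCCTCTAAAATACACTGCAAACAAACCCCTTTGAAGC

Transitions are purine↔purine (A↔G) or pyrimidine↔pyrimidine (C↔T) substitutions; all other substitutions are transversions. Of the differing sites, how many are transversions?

Mismatches occur at site 1 (G↔A, transition), site 10 (C↔A, transversion), site 14 (A↔T, transversion), site 17 (C↔A, transversion), site 20 (G↔A, transition), site 31 (T↔A, transversion), site 35 (C↔A, transversion), site 36 (G↔C, transversion), site 38 (T↔C, transition), site 39 (G↔C, transversion).
Of the 10 differences, 3 transitions and 7 transversions, so the answer is 7.

7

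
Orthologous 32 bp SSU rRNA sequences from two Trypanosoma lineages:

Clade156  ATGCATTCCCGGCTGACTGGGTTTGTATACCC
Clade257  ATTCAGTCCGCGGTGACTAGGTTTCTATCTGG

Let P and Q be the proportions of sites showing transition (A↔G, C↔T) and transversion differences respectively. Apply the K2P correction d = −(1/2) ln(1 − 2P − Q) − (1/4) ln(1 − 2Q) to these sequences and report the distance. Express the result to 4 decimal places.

0.4673

The sequences differ at positions 3 (G/T, transversion), 6 (T/G, transversion), 10 (C/G, transversion), 11 (G/C, transversion), 13 (C/G, transversion), 19 (G/A, transition), 25 (G/C, transversion), 29 (A/C, transversion), 30 (C/T, transition), 31 (C/G, transversion), 32 (C/G, transversion).
Of the 11 differences, 2 transitions and 9 transversions over 32 sites: P = 2/32 = 0.062500, Q = 9/32 = 0.281250.
d = −0.5·ln(0.593750) − 0.25·ln(0.437500) = −0.5·(-0.521297) − 0.25·(-0.826679) = 0.4673.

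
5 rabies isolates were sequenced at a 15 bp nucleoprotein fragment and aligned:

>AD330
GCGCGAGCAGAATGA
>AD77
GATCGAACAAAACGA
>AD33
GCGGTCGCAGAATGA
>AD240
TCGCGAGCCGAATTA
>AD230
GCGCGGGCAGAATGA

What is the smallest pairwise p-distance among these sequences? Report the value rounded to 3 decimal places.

0.067

Pairwise Hamming distances:
  AD330 vs AD77: 5
  AD330 vs AD33: 3
  AD330 vs AD240: 3
  AD330 vs AD230: 1
  AD77 vs AD33: 8
  AD77 vs AD240: 8
  AD77 vs AD230: 6
  AD33 vs AD240: 6
  AD33 vs AD230: 3
  AD240 vs AD230: 4
The smallest is 1 mismatch, between AD330 and AD230; p = 1/15 = 0.067.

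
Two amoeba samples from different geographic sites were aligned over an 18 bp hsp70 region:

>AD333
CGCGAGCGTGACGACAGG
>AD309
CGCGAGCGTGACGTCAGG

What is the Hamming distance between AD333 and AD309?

Differing sites — 14:A/T.
That gives 1 mismatch out of 18 aligned sites, so the Hamming distance is 1.

1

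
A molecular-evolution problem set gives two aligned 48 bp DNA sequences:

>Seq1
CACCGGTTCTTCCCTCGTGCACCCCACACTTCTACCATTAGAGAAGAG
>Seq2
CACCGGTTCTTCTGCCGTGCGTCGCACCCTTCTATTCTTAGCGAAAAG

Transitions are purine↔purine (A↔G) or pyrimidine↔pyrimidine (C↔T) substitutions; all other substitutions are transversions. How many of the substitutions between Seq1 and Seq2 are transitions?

The sequences differ at positions 13 (C/T, transition), 14 (C/G, transversion), 15 (T/C, transition), 21 (A/G, transition), 22 (C/T, transition), 24 (C/G, transversion), 28 (A/C, transversion), 35 (C/T, transition), 36 (C/T, transition), 37 (A/C, transversion), 42 (A/C, transversion), 46 (G/A, transition).
Of the 12 differences, 7 transitions and 5 transversions, so the answer is 7.

7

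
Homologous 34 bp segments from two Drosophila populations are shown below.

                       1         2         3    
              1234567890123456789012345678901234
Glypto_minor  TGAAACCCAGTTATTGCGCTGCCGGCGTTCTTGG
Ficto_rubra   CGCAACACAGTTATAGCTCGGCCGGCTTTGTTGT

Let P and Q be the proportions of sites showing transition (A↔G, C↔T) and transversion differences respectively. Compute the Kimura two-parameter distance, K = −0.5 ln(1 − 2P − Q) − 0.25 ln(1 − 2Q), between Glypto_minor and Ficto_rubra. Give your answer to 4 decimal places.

0.3332

The sequences differ at positions 1 (T/C, transition), 3 (A/C, transversion), 7 (C/A, transversion), 15 (T/A, transversion), 18 (G/T, transversion), 20 (T/G, transversion), 27 (G/T, transversion), 30 (C/G, transversion), 34 (G/T, transversion).
Of the 9 differences, 1 transition and 8 transversions over 34 sites: P = 1/34 = 0.029412, Q = 8/34 = 0.235294.
d = −0.5·ln(0.705882) − 0.25·ln(0.529412) = −0.5·(-0.348307) − 0.25·(-0.635988) = 0.3332.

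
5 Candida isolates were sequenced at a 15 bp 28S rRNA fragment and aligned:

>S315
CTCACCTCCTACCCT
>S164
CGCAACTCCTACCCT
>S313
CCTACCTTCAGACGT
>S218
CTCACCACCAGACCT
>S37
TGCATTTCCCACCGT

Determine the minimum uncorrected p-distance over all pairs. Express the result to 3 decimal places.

Pairwise Hamming distances:
  S315 vs S164: 2
  S315 vs S313: 7
  S315 vs S218: 4
  S315 vs S37: 6
  S164 vs S313: 8
  S164 vs S218: 6
  S164 vs S37: 5
  S313 vs S218: 5
  S313 vs S37: 9
  S218 vs S37: 9
The smallest is 2 mismatches, between S315 and S164; p = 2/15 = 0.133.

0.133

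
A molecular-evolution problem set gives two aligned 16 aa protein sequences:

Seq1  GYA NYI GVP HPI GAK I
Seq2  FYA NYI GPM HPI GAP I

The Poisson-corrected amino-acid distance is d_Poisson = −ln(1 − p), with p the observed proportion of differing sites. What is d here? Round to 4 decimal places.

0.2877

Mismatches occur at site 1 (G/F), site 8 (V/P), site 9 (P/M), site 15 (K/P).
p = 4/16 = 0.250000.
d = −ln(1 − 0.250000) = −ln(0.750000) = 0.2877.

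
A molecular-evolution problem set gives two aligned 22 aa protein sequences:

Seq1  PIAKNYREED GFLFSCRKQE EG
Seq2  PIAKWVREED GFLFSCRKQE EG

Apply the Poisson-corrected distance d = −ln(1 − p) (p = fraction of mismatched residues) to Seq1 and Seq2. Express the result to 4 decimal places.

The sequences differ at positions 5 (N/W), 6 (Y/V).
p = 2/22 = 0.090909.
d = −ln(1 − 0.090909) = −ln(0.909091) = 0.0953.

0.0953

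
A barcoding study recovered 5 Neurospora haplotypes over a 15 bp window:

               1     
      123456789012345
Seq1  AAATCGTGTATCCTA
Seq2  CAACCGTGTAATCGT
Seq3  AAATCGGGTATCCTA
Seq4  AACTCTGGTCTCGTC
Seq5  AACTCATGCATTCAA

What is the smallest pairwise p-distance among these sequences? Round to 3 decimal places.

Pairwise Hamming distances:
  Seq1 vs Seq2: 6
  Seq1 vs Seq3: 1
  Seq1 vs Seq4: 6
  Seq1 vs Seq5: 5
  Seq2 vs Seq3: 7
  Seq2 vs Seq4: 11
  Seq2 vs Seq5: 8
  Seq3 vs Seq4: 5
  Seq3 vs Seq5: 6
  Seq4 vs Seq5: 8
The smallest is 1 mismatch, between Seq1 and Seq3; p = 1/15 = 0.067.

0.067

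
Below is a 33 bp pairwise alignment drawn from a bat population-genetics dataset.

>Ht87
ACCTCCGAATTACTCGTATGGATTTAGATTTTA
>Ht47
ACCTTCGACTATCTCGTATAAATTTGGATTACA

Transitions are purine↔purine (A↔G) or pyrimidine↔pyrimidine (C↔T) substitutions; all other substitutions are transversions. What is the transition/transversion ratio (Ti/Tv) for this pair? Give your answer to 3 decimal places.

1.250

Mismatches occur at site 5 (C↔T, transition), site 9 (A↔C, transversion), site 11 (T↔A, transversion), site 12 (A↔T, transversion), site 20 (G↔A, transition), site 21 (G↔A, transition), site 26 (A↔G, transition), site 31 (T↔A, transversion), site 32 (T↔C, transition).
Of the 9 differences, 5 transitions and 4 transversions, so Ti/Tv = 5/4 = 1.250.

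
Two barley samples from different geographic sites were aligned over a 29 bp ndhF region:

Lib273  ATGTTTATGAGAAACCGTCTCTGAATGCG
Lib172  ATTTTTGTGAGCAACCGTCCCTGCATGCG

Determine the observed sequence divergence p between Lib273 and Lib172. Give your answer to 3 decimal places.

Differing sites — 3:G/T; 7:A/G; 12:A/C; 20:T/C; 24:A/C.
There are 5 differences over 29 sites, so p = 5/29 = 0.172.

0.172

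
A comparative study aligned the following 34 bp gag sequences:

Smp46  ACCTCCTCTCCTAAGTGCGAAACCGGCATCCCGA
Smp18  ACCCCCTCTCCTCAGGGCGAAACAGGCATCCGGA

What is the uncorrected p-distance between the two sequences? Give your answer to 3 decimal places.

The sequences differ at positions 4 (T/C), 13 (A/C), 16 (T/G), 24 (C/A), 32 (C/G).
There are 5 differences over 34 sites, so p = 5/34 = 0.147.

0.147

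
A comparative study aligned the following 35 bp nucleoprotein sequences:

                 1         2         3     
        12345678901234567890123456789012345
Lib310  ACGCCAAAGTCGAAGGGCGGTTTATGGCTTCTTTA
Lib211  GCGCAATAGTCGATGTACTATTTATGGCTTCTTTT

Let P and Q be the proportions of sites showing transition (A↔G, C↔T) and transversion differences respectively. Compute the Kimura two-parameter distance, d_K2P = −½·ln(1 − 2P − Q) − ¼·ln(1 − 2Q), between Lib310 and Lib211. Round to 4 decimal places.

0.3149

Differing sites — 1:A/G (Ti); 5:C/A (Tv); 7:A/T (Tv); 14:A/T (Tv); 16:G/T (Tv); 17:G/A (Ti); 19:G/T (Tv); 20:G/A (Ti); 35:A/T (Tv).
Of the 9 differences, 3 transitions and 6 transversions over 35 sites: P = 3/35 = 0.085714, Q = 6/35 = 0.171429.
d = −0.5·ln(0.657143) − 0.25·ln(0.657142) = −0.5·(-0.419854) − 0.25·(-0.419855) = 0.3149.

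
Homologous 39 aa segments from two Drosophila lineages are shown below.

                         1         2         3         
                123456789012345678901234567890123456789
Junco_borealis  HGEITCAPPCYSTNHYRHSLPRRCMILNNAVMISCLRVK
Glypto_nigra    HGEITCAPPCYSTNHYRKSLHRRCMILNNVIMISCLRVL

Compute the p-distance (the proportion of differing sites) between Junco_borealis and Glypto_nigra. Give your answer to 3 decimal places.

Differing sites — 18:H/K; 21:P/H; 30:A/V; 31:V/I; 39:K/L.
There are 5 differences over 39 sites, so p = 5/39 = 0.128.

0.128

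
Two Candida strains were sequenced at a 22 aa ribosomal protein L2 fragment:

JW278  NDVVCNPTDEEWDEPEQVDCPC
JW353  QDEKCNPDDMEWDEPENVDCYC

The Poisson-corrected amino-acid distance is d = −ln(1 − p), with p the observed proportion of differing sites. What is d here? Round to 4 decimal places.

0.3830

Differing sites — 1:N/Q; 3:V/E; 4:V/K; 8:T/D; 10:E/M; 17:Q/N; 21:P/Y.
p = 7/22 = 0.318182.
d = −ln(1 − 0.318182) = −ln(0.681818) = 0.3830.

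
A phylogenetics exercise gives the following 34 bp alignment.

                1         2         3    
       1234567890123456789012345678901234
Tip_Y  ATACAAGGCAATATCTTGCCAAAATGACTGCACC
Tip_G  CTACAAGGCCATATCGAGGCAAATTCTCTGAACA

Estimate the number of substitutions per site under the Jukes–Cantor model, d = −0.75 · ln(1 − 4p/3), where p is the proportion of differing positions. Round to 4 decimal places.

Mismatches occur at site 1 (A/C), site 10 (A/C), site 16 (T/G), site 17 (T/A), site 19 (C/G), site 24 (A/T), site 26 (G/C), site 27 (A/T), site 31 (C/A), site 34 (C/A).
p = 10/34 = 0.294118.
d = −0.75 · ln(1 − (4/3)·0.294118) = −0.75 · ln(0.607843) = −0.75 · (-0.497839) = 0.3734.

0.3734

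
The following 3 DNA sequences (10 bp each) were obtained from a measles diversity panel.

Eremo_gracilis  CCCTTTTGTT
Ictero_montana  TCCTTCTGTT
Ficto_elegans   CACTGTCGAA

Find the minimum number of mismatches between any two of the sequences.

2

Pairwise Hamming distances:
  Eremo_gracilis vs Ictero_montana: 2
  Eremo_gracilis vs Ficto_elegans: 5
  Ictero_montana vs Ficto_elegans: 7
The smallest is 2, between Eremo_gracilis and Ictero_montana.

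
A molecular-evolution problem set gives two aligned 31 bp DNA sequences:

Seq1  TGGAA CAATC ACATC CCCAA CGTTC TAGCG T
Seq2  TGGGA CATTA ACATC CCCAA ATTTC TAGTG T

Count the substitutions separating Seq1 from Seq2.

6

Mismatches occur at site 4 (A/G), site 8 (A/T), site 10 (C/A), site 21 (C/A), site 22 (G/T), site 29 (C/T).
That gives 6 mismatches out of 31 aligned sites, so the Hamming distance is 6.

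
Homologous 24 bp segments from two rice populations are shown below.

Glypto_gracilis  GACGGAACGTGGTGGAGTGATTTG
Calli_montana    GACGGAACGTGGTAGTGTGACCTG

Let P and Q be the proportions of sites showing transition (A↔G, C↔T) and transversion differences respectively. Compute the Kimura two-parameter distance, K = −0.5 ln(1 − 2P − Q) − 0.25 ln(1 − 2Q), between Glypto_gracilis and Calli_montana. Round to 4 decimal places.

0.1942

Differing sites — 14:G/A (Ti); 16:A/T (Tv); 21:T/C (Ti); 22:T/C (Ti).
Of the 4 differences, 3 transitions and 1 transversion over 24 sites: P = 3/24 = 0.125000, Q = 1/24 = 0.041667.
d = −0.5·ln(0.708333) − 0.25·ln(0.916666) = −0.5·(-0.344841) − 0.25·(-0.087012) = 0.1942.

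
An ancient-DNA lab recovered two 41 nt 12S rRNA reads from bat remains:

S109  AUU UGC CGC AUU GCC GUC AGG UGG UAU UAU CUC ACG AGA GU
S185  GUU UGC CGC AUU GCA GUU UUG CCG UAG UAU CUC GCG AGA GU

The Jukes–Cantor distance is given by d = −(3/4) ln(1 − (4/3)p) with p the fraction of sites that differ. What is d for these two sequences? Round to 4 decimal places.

0.2597

Mismatches occur at site 1 (A→G), site 15 (C→A), site 18 (C→U), site 19 (A→U), site 20 (G→U), site 22 (U→C), site 23 (G→C), site 27 (U→G), site 34 (A→G).
p = 9/41 = 0.219512.
d = −0.75 · ln(1 − (4/3)·0.219512) = −0.75 · ln(0.707317) = −0.75 · (-0.346276) = 0.2597.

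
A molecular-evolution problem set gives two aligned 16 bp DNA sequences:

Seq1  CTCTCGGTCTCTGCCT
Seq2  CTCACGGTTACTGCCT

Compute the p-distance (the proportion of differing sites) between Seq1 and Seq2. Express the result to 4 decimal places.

0.1875

Mismatches occur at site 4 (T/A), site 9 (C/T), site 10 (T/A).
There are 3 differences over 16 sites, so p = 3/16 = 0.1875.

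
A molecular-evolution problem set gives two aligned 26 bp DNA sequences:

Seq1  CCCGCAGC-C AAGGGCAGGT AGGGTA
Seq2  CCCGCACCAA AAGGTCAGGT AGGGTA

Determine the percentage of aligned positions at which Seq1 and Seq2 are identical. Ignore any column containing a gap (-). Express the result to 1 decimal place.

Excluding the 1 gap column leaves 25 comparable sites.
Mismatches occur at site 7 (G→C), site 10 (C→A), site 15 (G→T).
22 of the 25 comparable sites match, so the percent identity is 22/25 × 100 = 88.0%.

88.0%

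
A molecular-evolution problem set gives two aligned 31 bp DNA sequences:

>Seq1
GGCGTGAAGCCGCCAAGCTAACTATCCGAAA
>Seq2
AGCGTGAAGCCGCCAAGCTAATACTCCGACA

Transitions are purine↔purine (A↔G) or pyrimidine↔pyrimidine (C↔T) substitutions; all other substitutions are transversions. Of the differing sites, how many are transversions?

Mismatches occur at site 1 (G→A, transition), site 22 (C→T, transition), site 23 (T→A, transversion), site 24 (A→C, transversion), site 30 (A→C, transversion).
Of the 5 differences, 2 transitions and 3 transversions, so the answer is 3.

3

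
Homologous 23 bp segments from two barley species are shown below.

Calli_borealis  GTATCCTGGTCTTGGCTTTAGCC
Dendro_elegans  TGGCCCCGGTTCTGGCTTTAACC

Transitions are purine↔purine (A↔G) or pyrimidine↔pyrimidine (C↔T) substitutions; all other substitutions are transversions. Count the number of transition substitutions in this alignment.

6

Mismatches occur at site 1 (G→T, transversion), site 2 (T→G, transversion), site 3 (A→G, transition), site 4 (T→C, transition), site 7 (T→C, transition), site 11 (C→T, transition), site 12 (T→C, transition), site 21 (G→A, transition).
Of the 8 differences, 6 transitions and 2 transversions, so the answer is 6.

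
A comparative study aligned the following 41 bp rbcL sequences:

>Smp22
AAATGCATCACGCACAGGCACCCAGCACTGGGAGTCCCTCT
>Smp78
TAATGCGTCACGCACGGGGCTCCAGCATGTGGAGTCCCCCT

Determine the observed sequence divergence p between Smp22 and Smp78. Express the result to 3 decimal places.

0.244

Mismatches occur at site 1 (A↔T), site 7 (A↔G), site 16 (A↔G), site 19 (C↔G), site 20 (A↔C), site 21 (C↔T), site 28 (C↔T), site 29 (T↔G), site 30 (G↔T), site 39 (T↔C).
There are 10 differences over 41 sites, so p = 10/41 = 0.244.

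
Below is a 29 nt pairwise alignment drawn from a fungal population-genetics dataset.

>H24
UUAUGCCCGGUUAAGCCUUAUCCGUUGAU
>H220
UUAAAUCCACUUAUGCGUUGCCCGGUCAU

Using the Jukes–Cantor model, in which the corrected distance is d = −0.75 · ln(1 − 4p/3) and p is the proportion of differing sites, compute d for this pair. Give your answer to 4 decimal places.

The sequences differ at positions 4 (U/A), 5 (G/A), 6 (C/U), 9 (G/A), 10 (G/C), 14 (A/U), 17 (C/G), 20 (A/G), 21 (U/C), 25 (U/G), 27 (G/C).
p = 11/29 = 0.379310.
d = −0.75 · ln(1 − (4/3)·0.379310) = −0.75 · ln(0.494253) = −0.75 · (-0.704708) = 0.5285.

0.5285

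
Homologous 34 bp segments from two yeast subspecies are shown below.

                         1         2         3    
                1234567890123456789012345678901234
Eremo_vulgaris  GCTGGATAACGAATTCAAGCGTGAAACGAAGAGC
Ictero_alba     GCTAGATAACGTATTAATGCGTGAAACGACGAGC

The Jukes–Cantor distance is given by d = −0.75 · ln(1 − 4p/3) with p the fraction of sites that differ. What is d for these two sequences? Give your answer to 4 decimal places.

0.1637

Differing sites — 4:G/A; 12:A/T; 16:C/A; 18:A/T; 30:A/C.
p = 5/34 = 0.147059.
d = −0.75 · ln(1 − (4/3)·0.147059) = −0.75 · ln(0.803921) = −0.75 · (-0.218254) = 0.1637.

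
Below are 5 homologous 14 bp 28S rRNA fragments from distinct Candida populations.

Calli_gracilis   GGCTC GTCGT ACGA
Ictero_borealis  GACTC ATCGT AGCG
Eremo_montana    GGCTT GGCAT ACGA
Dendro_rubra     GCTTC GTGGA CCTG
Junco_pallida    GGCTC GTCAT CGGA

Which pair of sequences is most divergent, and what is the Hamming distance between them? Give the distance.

10

Pairwise Hamming distances:
  Calli_gracilis vs Ictero_borealis: 5
  Calli_gracilis vs Eremo_montana: 3
  Calli_gracilis vs Dendro_rubra: 7
  Calli_gracilis vs Junco_pallida: 3
  Ictero_borealis vs Eremo_montana: 8
  Ictero_borealis vs Dendro_rubra: 8
  Ictero_borealis vs Junco_pallida: 6
  Eremo_montana vs Dendro_rubra: 10
  Eremo_montana vs Junco_pallida: 4
  Dendro_rubra vs Junco_pallida: 8
The largest is 10, between Eremo_montana and Dendro_rubra.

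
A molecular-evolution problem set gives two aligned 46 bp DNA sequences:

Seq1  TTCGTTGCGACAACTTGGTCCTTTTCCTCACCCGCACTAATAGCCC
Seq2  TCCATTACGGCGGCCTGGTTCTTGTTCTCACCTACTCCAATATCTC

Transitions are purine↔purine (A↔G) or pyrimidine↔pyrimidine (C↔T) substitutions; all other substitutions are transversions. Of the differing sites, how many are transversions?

Differing sites — 2:T/C (Ti); 4:G/A (Ti); 7:G/A (Ti); 10:A/G (Ti); 12:A/G (Ti); 13:A/G (Ti); 15:T/C (Ti); 20:C/T (Ti); 24:T/G (Tv); 26:C/T (Ti); 33:C/T (Ti); 34:G/A (Ti); 36:A/T (Tv); 38:T/C (Ti); 43:G/T (Tv); 45:C/T (Ti).
Of the 16 differences, 13 transitions and 3 transversions, so the answer is 3.

3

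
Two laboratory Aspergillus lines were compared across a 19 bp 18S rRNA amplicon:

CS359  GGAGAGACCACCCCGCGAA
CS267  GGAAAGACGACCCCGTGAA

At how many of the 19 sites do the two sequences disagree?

The sequences differ at positions 4 (G/A), 9 (C/G), 16 (C/T).
That gives 3 mismatches out of 19 aligned sites, so the Hamming distance is 3.

3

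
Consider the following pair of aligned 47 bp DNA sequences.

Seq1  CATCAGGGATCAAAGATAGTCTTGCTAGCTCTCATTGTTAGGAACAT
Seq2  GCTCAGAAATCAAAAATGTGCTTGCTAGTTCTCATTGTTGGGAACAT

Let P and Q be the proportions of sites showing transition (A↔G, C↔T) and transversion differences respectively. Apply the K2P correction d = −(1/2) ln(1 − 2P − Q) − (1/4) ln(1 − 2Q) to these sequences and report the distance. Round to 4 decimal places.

Mismatches occur at site 1 (C/G, transversion), site 2 (A/C, transversion), site 7 (G/A, transition), site 8 (G/A, transition), site 15 (G/A, transition), site 18 (A/G, transition), site 19 (G/T, transversion), site 20 (T/G, transversion), site 29 (C/T, transition), site 40 (A/G, transition).
Of the 10 differences, 6 transitions and 4 transversions over 47 sites: P = 6/47 = 0.127660, Q = 4/47 = 0.085106.
d = −0.5·ln(0.659574) − 0.25·ln(0.829788) = −0.5·(-0.416161) − 0.25·(-0.186585) = 0.2547.

0.2547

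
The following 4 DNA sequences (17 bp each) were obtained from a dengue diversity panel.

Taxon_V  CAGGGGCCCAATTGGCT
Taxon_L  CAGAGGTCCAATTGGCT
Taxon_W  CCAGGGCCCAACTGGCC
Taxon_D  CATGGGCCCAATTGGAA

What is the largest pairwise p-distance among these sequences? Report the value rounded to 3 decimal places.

0.353

Pairwise Hamming distances:
  Taxon_V vs Taxon_L: 2
  Taxon_V vs Taxon_W: 4
  Taxon_V vs Taxon_D: 3
  Taxon_L vs Taxon_W: 6
  Taxon_L vs Taxon_D: 5
  Taxon_W vs Taxon_D: 5
The largest is 6 mismatches, between Taxon_L and Taxon_W; p = 6/17 = 0.353.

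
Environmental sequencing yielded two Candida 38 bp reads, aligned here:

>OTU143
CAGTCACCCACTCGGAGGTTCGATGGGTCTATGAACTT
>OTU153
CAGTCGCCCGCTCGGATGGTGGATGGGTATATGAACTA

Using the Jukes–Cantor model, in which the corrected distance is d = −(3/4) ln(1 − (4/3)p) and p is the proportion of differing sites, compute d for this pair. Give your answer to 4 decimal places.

The sequences differ at positions 6 (A/G), 10 (A/G), 17 (G/T), 19 (T/G), 21 (C/G), 29 (C/A), 38 (T/A).
p = 7/38 = 0.184211.
d = −0.75 · ln(1 − (4/3)·0.184211) = −0.75 · ln(0.754385) = −0.75 · (-0.281852) = 0.2114.

0.2114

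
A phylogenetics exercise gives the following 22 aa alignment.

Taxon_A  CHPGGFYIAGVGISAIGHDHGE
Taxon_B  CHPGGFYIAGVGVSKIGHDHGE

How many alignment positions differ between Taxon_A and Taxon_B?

The sequences differ at positions 13 (I/V), 15 (A/K).
That gives 2 mismatches out of 22 aligned sites, so the Hamming distance is 2.

2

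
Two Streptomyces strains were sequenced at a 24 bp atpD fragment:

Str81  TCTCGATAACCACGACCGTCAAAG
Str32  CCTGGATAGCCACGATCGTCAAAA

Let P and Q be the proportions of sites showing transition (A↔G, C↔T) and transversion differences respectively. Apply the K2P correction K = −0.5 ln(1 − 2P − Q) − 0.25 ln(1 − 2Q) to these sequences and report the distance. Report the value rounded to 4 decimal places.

Differing sites — 1:T/C (Ti); 4:C/G (Tv); 9:A/G (Ti); 16:C/T (Ti); 24:G/A (Ti).
Of the 5 differences, 4 transitions and 1 transversion over 24 sites: P = 4/24 = 0.166667, Q = 1/24 = 0.041667.
d = −0.5·ln(0.624999) − 0.25·ln(0.916666) = −0.5·(-0.470005) − 0.25·(-0.087012) = 0.2568.

0.2568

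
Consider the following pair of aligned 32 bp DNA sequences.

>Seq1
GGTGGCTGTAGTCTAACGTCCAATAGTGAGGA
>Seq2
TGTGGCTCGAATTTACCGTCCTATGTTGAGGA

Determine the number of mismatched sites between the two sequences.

The sequences differ at positions 1 (G/T), 8 (G/C), 9 (T/G), 11 (G/A), 13 (C/T), 16 (A/C), 22 (A/T), 25 (A/G), 26 (G/T).
That gives 9 mismatches out of 32 aligned sites, so the Hamming distance is 9.

9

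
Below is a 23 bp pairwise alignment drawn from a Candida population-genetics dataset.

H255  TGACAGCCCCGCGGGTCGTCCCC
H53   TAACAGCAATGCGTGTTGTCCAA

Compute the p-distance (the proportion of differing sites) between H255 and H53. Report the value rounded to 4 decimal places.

0.3478

Differing sites — 2:G/A; 8:C/A; 9:C/A; 10:C/T; 14:G/T; 17:C/T; 22:C/A; 23:C/A.
There are 8 differences over 23 sites, so p = 8/23 = 0.3478.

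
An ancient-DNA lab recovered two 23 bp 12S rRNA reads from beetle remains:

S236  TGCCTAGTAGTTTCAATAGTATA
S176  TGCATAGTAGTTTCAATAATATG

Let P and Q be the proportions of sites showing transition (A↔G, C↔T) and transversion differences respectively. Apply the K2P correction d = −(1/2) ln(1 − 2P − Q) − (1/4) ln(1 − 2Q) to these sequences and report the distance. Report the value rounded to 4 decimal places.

0.1453

Mismatches occur at site 4 (C↔A, transversion), site 19 (G↔A, transition), site 23 (A↔G, transition).
Of the 3 differences, 2 transitions and 1 transversion over 23 sites: P = 2/23 = 0.086957, Q = 1/23 = 0.043478.
d = −0.5·ln(0.782608) − 0.25·ln(0.913044) = −0.5·(-0.245123) − 0.25·(-0.090971) = 0.1453.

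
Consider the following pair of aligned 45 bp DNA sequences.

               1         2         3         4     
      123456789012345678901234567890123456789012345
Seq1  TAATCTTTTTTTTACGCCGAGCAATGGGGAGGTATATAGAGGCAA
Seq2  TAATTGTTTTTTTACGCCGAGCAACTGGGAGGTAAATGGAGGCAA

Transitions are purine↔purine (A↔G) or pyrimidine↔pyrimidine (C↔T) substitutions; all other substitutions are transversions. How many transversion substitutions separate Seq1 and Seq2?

3

Differing sites — 5:C/T (Ti); 6:T/G (Tv); 25:T/C (Ti); 26:G/T (Tv); 35:T/A (Tv); 38:A/G (Ti).
Of the 6 differences, 3 transitions and 3 transversions, so the answer is 3.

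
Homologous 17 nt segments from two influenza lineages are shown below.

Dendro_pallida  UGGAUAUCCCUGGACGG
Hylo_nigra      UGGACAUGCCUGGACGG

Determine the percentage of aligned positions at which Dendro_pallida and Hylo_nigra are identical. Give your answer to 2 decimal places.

88.24%

Differing sites — 5:U/C; 8:C/G.
15 of the 17 sites match, so the percent identity is 15/17 × 100 = 88.24%.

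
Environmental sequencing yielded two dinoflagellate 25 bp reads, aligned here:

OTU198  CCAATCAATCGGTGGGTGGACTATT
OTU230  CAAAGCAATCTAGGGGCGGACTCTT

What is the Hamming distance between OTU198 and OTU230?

7

Differing sites — 2:C/A; 5:T/G; 11:G/T; 12:G/A; 13:T/G; 17:T/C; 23:A/C.
That gives 7 mismatches out of 25 aligned sites, so the Hamming distance is 7.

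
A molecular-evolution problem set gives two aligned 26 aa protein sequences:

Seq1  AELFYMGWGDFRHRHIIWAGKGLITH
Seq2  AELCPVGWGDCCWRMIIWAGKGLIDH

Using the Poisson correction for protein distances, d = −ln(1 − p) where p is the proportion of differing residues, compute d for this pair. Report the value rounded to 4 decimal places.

0.3677

Differing sites — 4:F/C; 5:Y/P; 6:M/V; 11:F/C; 12:R/C; 13:H/W; 15:H/M; 25:T/D.
p = 8/26 = 0.307692.
d = −ln(1 − 0.307692) = −ln(0.692308) = 0.3677.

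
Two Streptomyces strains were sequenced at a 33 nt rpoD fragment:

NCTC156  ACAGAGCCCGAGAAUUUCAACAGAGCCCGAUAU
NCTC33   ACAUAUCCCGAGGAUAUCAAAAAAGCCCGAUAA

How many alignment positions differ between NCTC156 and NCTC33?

7

Mismatches occur at site 4 (G→U), site 6 (G→U), site 13 (A→G), site 16 (U→A), site 21 (C→A), site 23 (G→A), site 33 (U→A).
That gives 7 mismatches out of 33 aligned sites, so the Hamming distance is 7.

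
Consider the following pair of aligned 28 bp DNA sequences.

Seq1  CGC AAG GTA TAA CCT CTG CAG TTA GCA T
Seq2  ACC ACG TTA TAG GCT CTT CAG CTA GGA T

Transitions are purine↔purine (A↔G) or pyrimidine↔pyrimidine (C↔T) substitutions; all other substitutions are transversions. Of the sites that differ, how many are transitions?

2

Differing sites — 1:C/A (Tv); 2:G/C (Tv); 5:A/C (Tv); 7:G/T (Tv); 12:A/G (Ti); 13:C/G (Tv); 18:G/T (Tv); 22:T/C (Ti); 26:C/G (Tv).
Of the 9 differences, 2 transitions and 7 transversions, so the answer is 2.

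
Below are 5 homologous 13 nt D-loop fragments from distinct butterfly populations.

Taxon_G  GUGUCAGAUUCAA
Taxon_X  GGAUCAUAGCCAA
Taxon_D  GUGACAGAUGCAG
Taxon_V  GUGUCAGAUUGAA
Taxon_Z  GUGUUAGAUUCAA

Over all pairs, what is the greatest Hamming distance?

Pairwise Hamming distances:
  Taxon_G vs Taxon_X: 5
  Taxon_G vs Taxon_D: 3
  Taxon_G vs Taxon_V: 1
  Taxon_G vs Taxon_Z: 1
  Taxon_X vs Taxon_D: 7
  Taxon_X vs Taxon_V: 6
  Taxon_X vs Taxon_Z: 6
  Taxon_D vs Taxon_V: 4
  Taxon_D vs Taxon_Z: 4
  Taxon_V vs Taxon_Z: 2
The largest is 7, between Taxon_X and Taxon_D.

7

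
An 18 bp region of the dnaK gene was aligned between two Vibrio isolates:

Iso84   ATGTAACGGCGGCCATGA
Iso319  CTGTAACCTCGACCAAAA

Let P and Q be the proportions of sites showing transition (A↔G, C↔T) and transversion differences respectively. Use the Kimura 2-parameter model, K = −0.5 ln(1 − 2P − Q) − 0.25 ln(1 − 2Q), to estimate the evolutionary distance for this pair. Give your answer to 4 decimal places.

0.4408

Differing sites — 1:A/C (Tv); 8:G/C (Tv); 9:G/T (Tv); 12:G/A (Ti); 16:T/A (Tv); 17:G/A (Ti).
Of the 6 differences, 2 transitions and 4 transversions over 18 sites: P = 2/18 = 0.111111, Q = 4/18 = 0.222222.
d = −0.5·ln(0.555556) − 0.25·ln(0.555556) = −0.5·(-0.587786) − 0.25·(-0.587786) = 0.4408.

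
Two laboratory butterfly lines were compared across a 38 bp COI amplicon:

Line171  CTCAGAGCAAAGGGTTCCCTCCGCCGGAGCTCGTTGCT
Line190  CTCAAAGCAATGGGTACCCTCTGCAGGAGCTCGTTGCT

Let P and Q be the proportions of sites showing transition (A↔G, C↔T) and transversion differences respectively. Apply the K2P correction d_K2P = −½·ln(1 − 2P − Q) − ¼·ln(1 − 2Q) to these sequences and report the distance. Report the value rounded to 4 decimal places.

Mismatches occur at site 5 (G/A, transition), site 11 (A/T, transversion), site 16 (T/A, transversion), site 22 (C/T, transition), site 25 (C/A, transversion).
Of the 5 differences, 2 transitions and 3 transversions over 38 sites: P = 2/38 = 0.052632, Q = 3/38 = 0.078947.
d = −0.5·ln(0.815789) − 0.25·ln(0.842106) = −0.5·(-0.203600) − 0.25·(-0.171849) = 0.1448.

0.1448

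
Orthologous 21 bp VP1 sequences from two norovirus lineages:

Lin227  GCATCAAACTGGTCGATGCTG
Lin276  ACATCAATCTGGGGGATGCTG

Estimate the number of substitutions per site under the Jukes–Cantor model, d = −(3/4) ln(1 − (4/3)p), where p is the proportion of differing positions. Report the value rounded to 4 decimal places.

0.2197

Differing sites — 1:G/A; 8:A/T; 13:T/G; 14:C/G.
p = 4/21 = 0.190476.
d = −0.75 · ln(1 − (4/3)·0.190476) = −0.75 · ln(0.746032) = −0.75 · (-0.292987) = 0.2197.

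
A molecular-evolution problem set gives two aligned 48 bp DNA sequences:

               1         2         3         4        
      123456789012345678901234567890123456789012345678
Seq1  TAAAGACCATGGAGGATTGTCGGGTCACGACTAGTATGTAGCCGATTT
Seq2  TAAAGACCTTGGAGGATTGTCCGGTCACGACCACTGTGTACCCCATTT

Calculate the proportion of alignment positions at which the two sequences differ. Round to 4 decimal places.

0.1458

Differing sites — 9:A/T; 22:G/C; 32:T/C; 34:G/C; 36:A/G; 41:G/C; 44:G/C.
There are 7 differences over 48 sites, so p = 7/48 = 0.1458.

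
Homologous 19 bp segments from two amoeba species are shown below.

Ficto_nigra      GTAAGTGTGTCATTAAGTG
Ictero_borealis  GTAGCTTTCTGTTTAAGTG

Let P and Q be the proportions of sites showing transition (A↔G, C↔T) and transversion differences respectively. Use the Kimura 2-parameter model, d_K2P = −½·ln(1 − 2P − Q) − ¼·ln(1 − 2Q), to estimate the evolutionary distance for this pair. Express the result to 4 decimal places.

0.4166

Mismatches occur at site 4 (A→G, transition), site 5 (G→C, transversion), site 7 (G→T, transversion), site 9 (G→C, transversion), site 11 (C→G, transversion), site 12 (A→T, transversion).
Of the 6 differences, 1 transition and 5 transversions over 19 sites: P = 1/19 = 0.052632, Q = 5/19 = 0.263158.
d = −0.5·ln(0.631578) − 0.25·ln(0.473684) = −0.5·(-0.459534) − 0.25·(-0.747215) = 0.4166.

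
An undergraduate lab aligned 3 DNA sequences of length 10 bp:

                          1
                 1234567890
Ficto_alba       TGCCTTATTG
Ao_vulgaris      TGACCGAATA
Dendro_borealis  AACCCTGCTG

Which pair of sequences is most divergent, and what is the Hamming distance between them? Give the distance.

Pairwise Hamming distances:
  Ficto_alba vs Ao_vulgaris: 5
  Ficto_alba vs Dendro_borealis: 5
  Ao_vulgaris vs Dendro_borealis: 7
The largest is 7, between Ao_vulgaris and Dendro_borealis.

7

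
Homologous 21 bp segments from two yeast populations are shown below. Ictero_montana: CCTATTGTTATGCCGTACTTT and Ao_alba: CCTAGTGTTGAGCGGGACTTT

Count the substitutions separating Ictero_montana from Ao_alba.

Differing sites — 5:T/G; 10:A/G; 11:T/A; 14:C/G; 16:T/G.
That gives 5 mismatches out of 21 aligned sites, so the Hamming distance is 5.

5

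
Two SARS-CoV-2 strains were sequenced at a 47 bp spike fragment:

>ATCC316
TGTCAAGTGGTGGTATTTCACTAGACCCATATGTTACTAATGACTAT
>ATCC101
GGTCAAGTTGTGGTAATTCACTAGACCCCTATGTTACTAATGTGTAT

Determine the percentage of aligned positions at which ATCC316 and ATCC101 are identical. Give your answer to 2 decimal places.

Mismatches occur at site 1 (T/G), site 9 (G/T), site 16 (T/A), site 29 (A/C), site 43 (A/T), site 44 (C/G).
41 of the 47 sites match, so the percent identity is 41/47 × 100 = 87.23%.

87.23%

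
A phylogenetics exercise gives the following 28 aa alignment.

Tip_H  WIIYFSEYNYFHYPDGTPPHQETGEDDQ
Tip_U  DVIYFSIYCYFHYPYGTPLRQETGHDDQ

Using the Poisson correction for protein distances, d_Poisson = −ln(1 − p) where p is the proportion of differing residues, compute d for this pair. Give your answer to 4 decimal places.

Differing sites — 1:W/D; 2:I/V; 7:E/I; 9:N/C; 15:D/Y; 19:P/L; 20:H/R; 25:E/H.
p = 8/28 = 0.285714.
d = −ln(1 − 0.285714) = −ln(0.714286) = 0.3365.

0.3365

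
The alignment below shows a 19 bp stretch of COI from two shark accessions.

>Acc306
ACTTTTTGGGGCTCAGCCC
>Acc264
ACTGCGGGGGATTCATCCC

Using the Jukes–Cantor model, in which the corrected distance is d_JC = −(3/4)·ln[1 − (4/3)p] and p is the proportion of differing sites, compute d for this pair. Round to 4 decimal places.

0.5068

Differing sites — 4:T/G; 5:T/C; 6:T/G; 7:T/G; 11:G/A; 12:C/T; 16:G/T.
p = 7/19 = 0.368421.
d = −0.75 · ln(1 − (4/3)·0.368421) = −0.75 · ln(0.508772) = −0.75 · (-0.675755) = 0.5068.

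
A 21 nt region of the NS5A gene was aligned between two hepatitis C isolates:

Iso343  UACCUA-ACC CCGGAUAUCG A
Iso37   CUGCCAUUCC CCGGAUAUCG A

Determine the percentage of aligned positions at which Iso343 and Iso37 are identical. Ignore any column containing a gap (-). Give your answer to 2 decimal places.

75.00%

Excluding the 1 gap column leaves 20 comparable sites.
Differing sites — 1:U/C; 2:A/U; 3:C/G; 5:U/C; 8:A/U.
15 of the 20 comparable sites match, so the percent identity is 15/20 × 100 = 75.00%.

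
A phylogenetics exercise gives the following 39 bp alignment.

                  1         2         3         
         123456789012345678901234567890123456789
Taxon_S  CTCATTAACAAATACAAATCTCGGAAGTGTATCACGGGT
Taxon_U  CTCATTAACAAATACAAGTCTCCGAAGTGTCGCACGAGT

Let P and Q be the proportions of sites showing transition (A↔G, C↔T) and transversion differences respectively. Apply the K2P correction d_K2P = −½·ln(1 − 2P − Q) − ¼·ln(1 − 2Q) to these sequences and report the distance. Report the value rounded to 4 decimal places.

0.1407

The sequences differ at positions 18 (A/G, transition), 23 (G/C, transversion), 31 (A/C, transversion), 32 (T/G, transversion), 37 (G/A, transition).
Of the 5 differences, 2 transitions and 3 transversions over 39 sites: P = 2/39 = 0.051282, Q = 3/39 = 0.076923.
d = −0.5·ln(0.820513) − 0.25·ln(0.846154) = −0.5·(-0.197826) − 0.25·(-0.167054) = 0.1407.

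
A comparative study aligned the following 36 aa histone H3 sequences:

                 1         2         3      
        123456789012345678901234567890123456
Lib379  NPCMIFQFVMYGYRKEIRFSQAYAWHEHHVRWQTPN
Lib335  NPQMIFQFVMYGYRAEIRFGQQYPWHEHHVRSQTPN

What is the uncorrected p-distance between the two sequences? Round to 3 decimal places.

The sequences differ at positions 3 (C/Q), 15 (K/A), 20 (S/G), 22 (A/Q), 24 (A/P), 32 (W/S).
There are 6 differences over 36 sites, so p = 6/36 = 0.167.

0.167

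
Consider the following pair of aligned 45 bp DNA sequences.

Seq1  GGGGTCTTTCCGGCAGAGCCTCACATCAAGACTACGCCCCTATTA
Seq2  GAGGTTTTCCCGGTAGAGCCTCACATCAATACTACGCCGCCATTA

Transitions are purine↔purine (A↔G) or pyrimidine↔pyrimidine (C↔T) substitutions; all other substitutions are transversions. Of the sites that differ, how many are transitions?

The sequences differ at positions 2 (G/A, transition), 6 (C/T, transition), 9 (T/C, transition), 14 (C/T, transition), 30 (G/T, transversion), 39 (C/G, transversion), 41 (T/C, transition).
Of the 7 differences, 5 transitions and 2 transversions, so the answer is 5.

5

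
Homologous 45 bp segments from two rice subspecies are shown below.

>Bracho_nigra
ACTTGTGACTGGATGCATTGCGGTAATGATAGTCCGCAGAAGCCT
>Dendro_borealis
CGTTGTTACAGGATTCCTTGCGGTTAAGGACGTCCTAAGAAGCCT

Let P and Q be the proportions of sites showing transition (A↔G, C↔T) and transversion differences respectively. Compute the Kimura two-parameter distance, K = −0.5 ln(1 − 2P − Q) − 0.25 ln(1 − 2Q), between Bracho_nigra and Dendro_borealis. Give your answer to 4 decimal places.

0.3769

Differing sites — 1:A/C (Tv); 2:C/G (Tv); 7:G/T (Tv); 10:T/A (Tv); 15:G/T (Tv); 17:A/C (Tv); 25:A/T (Tv); 27:T/A (Tv); 29:A/G (Ti); 30:T/A (Tv); 31:A/C (Tv); 36:G/T (Tv); 37:C/A (Tv).
Of the 13 differences, 1 transition and 12 transversions over 45 sites: P = 1/45 = 0.022222, Q = 12/45 = 0.266667.
d = −0.5·ln(0.688889) − 0.25·ln(0.466666) = −0.5·(-0.372675) − 0.25·(-0.762141) = 0.3769.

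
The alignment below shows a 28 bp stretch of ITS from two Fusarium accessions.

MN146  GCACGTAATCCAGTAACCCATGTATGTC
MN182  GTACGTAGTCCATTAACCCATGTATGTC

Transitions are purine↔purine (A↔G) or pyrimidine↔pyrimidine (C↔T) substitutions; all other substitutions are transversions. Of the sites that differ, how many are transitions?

2

The sequences differ at positions 2 (C/T, transition), 8 (A/G, transition), 13 (G/T, transversion).
Of the 3 differences, 2 transitions and 1 transversion, so the answer is 2.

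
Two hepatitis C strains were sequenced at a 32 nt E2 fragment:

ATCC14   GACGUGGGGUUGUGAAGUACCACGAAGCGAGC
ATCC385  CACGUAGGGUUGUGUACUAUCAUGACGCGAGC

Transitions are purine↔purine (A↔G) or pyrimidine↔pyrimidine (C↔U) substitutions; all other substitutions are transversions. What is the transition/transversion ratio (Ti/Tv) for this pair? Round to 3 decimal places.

Mismatches occur at site 1 (G/C, transversion), site 6 (G/A, transition), site 15 (A/U, transversion), site 17 (G/C, transversion), site 20 (C/U, transition), site 23 (C/U, transition), site 26 (A/C, transversion).
Of the 7 differences, 3 transitions and 4 transversions, so Ti/Tv = 3/4 = 0.750.

0.750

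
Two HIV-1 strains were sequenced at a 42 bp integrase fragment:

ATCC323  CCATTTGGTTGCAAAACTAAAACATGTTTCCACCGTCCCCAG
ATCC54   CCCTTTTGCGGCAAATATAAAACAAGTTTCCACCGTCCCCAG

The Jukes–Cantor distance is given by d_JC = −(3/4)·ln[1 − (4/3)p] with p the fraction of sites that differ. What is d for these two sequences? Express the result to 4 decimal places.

Differing sites — 3:A/C; 7:G/T; 9:T/C; 10:T/G; 16:A/T; 17:C/A; 25:T/A.
p = 7/42 = 0.166667.
d = −0.75 · ln(1 − (4/3)·0.166667) = −0.75 · ln(0.777777) = −0.75 · (-0.251315) = 0.1885.

0.1885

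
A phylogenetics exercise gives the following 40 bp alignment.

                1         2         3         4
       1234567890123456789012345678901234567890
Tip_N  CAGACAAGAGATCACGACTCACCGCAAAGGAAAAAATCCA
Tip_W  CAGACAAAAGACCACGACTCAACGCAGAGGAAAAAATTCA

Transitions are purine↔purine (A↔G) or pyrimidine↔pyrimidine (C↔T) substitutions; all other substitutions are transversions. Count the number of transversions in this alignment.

The sequences differ at positions 8 (G/A, transition), 12 (T/C, transition), 22 (C/A, transversion), 27 (A/G, transition), 38 (C/T, transition).
Of the 5 differences, 4 transitions and 1 transversion, so the answer is 1.

1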